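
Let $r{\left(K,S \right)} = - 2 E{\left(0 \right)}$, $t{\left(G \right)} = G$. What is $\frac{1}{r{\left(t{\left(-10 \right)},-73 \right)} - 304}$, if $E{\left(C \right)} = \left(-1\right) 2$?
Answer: $- \frac{1}{300} \approx -0.0033333$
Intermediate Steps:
$E{\left(C \right)} = -2$
$r{\left(K,S \right)} = 4$ ($r{\left(K,S \right)} = \left(-2\right) \left(-2\right) = 4$)
$\frac{1}{r{\left(t{\left(-10 \right)},-73 \right)} - 304} = \frac{1}{4 - 304} = \frac{1}{-300} = - \frac{1}{300}$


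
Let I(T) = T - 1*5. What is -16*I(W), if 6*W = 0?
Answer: 80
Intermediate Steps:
W = 0 (W = (1/6)*0 = 0)
I(T) = -5 + T (I(T) = T - 5 = -5 + T)
-16*I(W) = -16*(-5 + 0) = -16*(-5) = 80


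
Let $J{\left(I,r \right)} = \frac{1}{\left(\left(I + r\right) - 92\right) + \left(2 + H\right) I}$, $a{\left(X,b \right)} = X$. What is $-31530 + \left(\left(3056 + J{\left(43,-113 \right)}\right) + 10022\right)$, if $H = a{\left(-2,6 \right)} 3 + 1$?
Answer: $- \frac{5369533}{291} \approx -18452.0$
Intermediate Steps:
$H = -5$ ($H = \left(-2\right) 3 + 1 = -6 + 1 = -5$)
$J{\left(I,r \right)} = \frac{1}{-92 + r - 2 I}$ ($J{\left(I,r \right)} = \frac{1}{\left(\left(I + r\right) - 92\right) + \left(2 - 5\right) I} = \frac{1}{\left(-92 + I + r\right) - 3 I} = \frac{1}{-92 + r - 2 I}$)
$-31530 + \left(\left(3056 + J{\left(43,-113 \right)}\right) + 10022\right) = -31530 + \left(\left(3056 + \frac{1}{-92 - 113 - 86}\right) + 10022\right) = -31530 + \left(\left(3056 + \frac{1}{-291}\right) + 10022\right) = -31530 + \left(\left(3056 - \frac{1}{291}\right) + 10022\right) = -31530 + \left(\frac{889295}{291} + 10022\right) = -31530 + \frac{3805697}{291} = - \frac{5369533}{291}$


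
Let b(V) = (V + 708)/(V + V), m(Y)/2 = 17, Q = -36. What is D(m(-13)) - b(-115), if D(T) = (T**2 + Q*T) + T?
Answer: -7227/230 ≈ -31.422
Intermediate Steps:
m(Y) = 34 (m(Y) = 2*17 = 34)
D(T) = T**2 - 35*T (D(T) = (T**2 - 36*T) + T = T**2 - 35*T)
b(V) = (708 + V)/(2*V) (b(V) = (708 + V)/((2*V)) = (708 + V)*(1/(2*V)) = (708 + V)/(2*V))
D(m(-13)) - b(-115) = 34*(-35 + 34) - (708 - 115)/(2*(-115)) = 34*(-1) - (-1)*593/(2*115) = -34 - 1*(-593/230) = -34 + 593/230 = -7227/230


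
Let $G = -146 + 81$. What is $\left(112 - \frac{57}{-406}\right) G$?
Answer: $- \frac{2959385}{406} \approx -7289.1$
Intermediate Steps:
$G = -65$
$\left(112 - \frac{57}{-406}\right) G = \left(112 - \frac{57}{-406}\right) \left(-65\right) = \left(112 - - \frac{57}{406}\right) \left(-65\right) = \left(112 + \frac{57}{406}\right) \left(-65\right) = \frac{45529}{406} \left(-65\right) = - \frac{2959385}{406}$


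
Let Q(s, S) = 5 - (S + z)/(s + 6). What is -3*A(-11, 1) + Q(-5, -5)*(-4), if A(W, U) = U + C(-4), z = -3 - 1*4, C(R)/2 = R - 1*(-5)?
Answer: -77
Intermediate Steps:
C(R) = 10 + 2*R (C(R) = 2*(R - 1*(-5)) = 2*(R + 5) = 2*(5 + R) = 10 + 2*R)
z = -7 (z = -3 - 4 = -7)
A(W, U) = 2 + U (A(W, U) = U + (10 + 2*(-4)) = U + (10 - 8) = U + 2 = 2 + U)
Q(s, S) = 5 - (-7 + S)/(6 + s) (Q(s, S) = 5 - (S - 7)/(s + 6) = 5 - (-7 + S)/(6 + s))
-3*A(-11, 1) + Q(-5, -5)*(-4) = -3*(2 + 1) + ((37 - 1*(-5) + 5*(-5))/(6 - 5))*(-4) = -3*3 + ((37 + 5 - 25)/1)*(-4) = -9 + (1*17)*(-4) = -9 + 17*(-4) = -9 - 68 = -77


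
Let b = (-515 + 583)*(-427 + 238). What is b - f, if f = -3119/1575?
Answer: -20238781/1575 ≈ -12850.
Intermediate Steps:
f = -3119/1575 (f = -3119*1/1575 = -3119/1575 ≈ -1.9803)
b = -12852 (b = 68*(-189) = -12852)
b - f = -12852 - 1*(-3119/1575) = -12852 + 3119/1575 = -20238781/1575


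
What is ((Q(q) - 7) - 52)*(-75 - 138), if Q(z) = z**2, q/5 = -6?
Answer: -179133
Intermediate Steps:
q = -30 (q = 5*(-6) = -30)
((Q(q) - 7) - 52)*(-75 - 138) = (((-30)**2 - 7) - 52)*(-75 - 138) = ((900 - 7) - 52)*(-213) = (893 - 52)*(-213) = 841*(-213) = -179133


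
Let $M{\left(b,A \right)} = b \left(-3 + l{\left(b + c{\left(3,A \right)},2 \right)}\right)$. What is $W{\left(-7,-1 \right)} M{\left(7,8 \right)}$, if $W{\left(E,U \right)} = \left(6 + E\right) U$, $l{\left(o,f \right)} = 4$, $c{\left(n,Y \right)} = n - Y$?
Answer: $7$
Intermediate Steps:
$M{\left(b,A \right)} = b$ ($M{\left(b,A \right)} = b \left(-3 + 4\right) = b 1 = b$)
$W{\left(E,U \right)} = U \left(6 + E\right)$
$W{\left(-7,-1 \right)} M{\left(7,8 \right)} = - (6 - 7) 7 = \left(-1\right) \left(-1\right) 7 = 1 \cdot 7 = 7$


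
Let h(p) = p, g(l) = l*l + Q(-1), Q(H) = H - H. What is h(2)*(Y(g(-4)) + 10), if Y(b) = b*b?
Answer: 532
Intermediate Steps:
Q(H) = 0
g(l) = l**2 (g(l) = l*l + 0 = l**2 + 0 = l**2)
Y(b) = b**2
h(2)*(Y(g(-4)) + 10) = 2*(((-4)**2)**2 + 10) = 2*(16**2 + 10) = 2*(256 + 10) = 2*266 = 532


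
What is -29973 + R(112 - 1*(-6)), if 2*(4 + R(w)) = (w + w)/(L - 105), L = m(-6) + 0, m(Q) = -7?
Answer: -1678771/56 ≈ -29978.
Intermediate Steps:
L = -7 (L = -7 + 0 = -7)
R(w) = -4 - w/112 (R(w) = -4 + ((w + w)/(-7 - 105))/2 = -4 + ((2*w)/(-112))/2 = -4 + ((2*w)*(-1/112))/2 = -4 + (-w/56)/2 = -4 - w/112)
-29973 + R(112 - 1*(-6)) = -29973 + (-4 - (112 - 1*(-6))/112) = -29973 + (-4 - (112 + 6)/112) = -29973 + (-4 - 1/112*118) = -29973 + (-4 - 59/56) = -29973 - 283/56 = -1678771/56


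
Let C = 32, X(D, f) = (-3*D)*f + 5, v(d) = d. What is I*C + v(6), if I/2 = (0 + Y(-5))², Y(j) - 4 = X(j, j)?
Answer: 278790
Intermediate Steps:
X(D, f) = 5 - 3*D*f (X(D, f) = -3*D*f + 5 = 5 - 3*D*f)
Y(j) = 9 - 3*j² (Y(j) = 4 + (5 - 3*j*j) = 4 + (5 - 3*j²) = 9 - 3*j²)
I = 8712 (I = 2*(0 + (9 - 3*(-5)²))² = 2*(0 + (9 - 3*25))² = 2*(0 + (9 - 75))² = 2*(0 - 66)² = 2*(-66)² = 2*4356 = 8712)
I*C + v(6) = 8712*32 + 6 = 278784 + 6 = 278790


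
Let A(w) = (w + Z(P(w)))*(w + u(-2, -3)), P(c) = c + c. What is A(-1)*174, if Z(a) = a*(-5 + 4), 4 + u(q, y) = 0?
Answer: -870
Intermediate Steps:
u(q, y) = -4 (u(q, y) = -4 + 0 = -4)
P(c) = 2*c
Z(a) = -a (Z(a) = a*(-1) = -a)
A(w) = -w*(-4 + w) (A(w) = (w - 2*w)*(w - 4) = (w - 2*w)*(-4 + w) = (-w)*(-4 + w) = -w*(-4 + w))
A(-1)*174 = -(4 - 1*(-1))*174 = -(4 + 1)*174 = -1*5*174 = -5*174 = -870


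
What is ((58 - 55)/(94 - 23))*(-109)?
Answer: -327/71 ≈ -4.6056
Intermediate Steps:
((58 - 55)/(94 - 23))*(-109) = (3/71)*(-109) = -327/71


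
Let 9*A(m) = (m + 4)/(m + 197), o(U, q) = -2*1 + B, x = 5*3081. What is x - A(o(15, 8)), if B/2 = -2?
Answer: 26481197/1719 ≈ 15405.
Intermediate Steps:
B = -4 (B = 2*(-2) = -4)
x = 15405
o(U, q) = -6 (o(U, q) = -2*1 - 4 = -2 - 4 = -6)
A(m) = (4 + m)/(9*(197 + m)) (A(m) = ((m + 4)/(m + 197))/9 = ((4 + m)/(197 + m))/9 = (4 + m)/(9*(197 + m)))
x - A(o(15, 8)) = 15405 - (4 - 6)/(9*(197 - 6)) = 15405 - (-2)/(9*191) = 15405 - 1*(-2/1719) = 15405 + 2/1719 = 26481197/1719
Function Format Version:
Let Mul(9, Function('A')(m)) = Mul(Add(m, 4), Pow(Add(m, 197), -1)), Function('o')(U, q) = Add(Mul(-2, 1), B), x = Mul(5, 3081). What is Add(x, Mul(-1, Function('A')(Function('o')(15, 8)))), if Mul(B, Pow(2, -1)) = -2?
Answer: Rational(26481197, 1719) ≈ 15405.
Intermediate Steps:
B = -4 (B = Mul(2, -2) = -4)
x = 15405
Function('o')(U, q) = -6 (Function('o')(U, q) = Add(Mul(-2, 1), -4) = Add(-2, -4) = -6)
Function('A')(m) = Mul(Rational(1, 9), Pow(Add(197, m), -1), Add(4, m)) (Function('A')(m) = Mul(Rational(1, 9), Mul(Add(m, 4), Pow(Add(m, 197), -1))) = Mul(Rational(1, 9), Mul(Add(4, m), Pow(Add(197, m), -1))) = Mul(Rational(1, 9), Mul(Pow(Add(197, m), -1), Add(4, m))) = Mul(Rational(1, 9), Pow(Add(197, m), -1), Add(4, m)))
Add(x, Mul(-1, Function('A')(Function('o')(15, 8)))) = Add(15405, Mul(-1, Mul(Rational(1, 9), Pow(Add(197, -6), -1), Add(4, -6)))) = Add(15405, Mul(-1, Mul(Rational(1, 9), Pow(191, -1), -2))) = Add(15405, Mul(-1, Mul(Rational(1, 9), Rational(1, 191), -2))) = Add(15405, Mul(-1, Rational(-2, 1719))) = Add(15405, Rational(2, 1719)) = Rational(26481197, 1719)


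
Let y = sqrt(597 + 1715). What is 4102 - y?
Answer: 4102 - 34*sqrt(2) ≈ 4053.9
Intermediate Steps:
y = 34*sqrt(2) (y = sqrt(2312) = 34*sqrt(2) ≈ 48.083)
4102 - y = 4102 - 34*sqrt(2)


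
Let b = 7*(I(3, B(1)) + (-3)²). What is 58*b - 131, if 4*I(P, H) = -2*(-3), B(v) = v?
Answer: 4132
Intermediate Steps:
I(P, H) = 3/2 (I(P, H) = (-2*(-3))/4 = (¼)*6 = 3/2)
b = 147/2 (b = 7*(3/2 + (-3)²) = 7*(3/2 + 9) = 7*(21/2) = 147/2 ≈ 73.500)
58*b - 131 = 58*(147/2) - 131 = 4263 - 131 = 4132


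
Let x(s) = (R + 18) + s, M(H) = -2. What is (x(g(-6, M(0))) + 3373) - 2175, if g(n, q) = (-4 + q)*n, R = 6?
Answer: 1258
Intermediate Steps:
g(n, q) = n*(-4 + q)
x(s) = 24 + s (x(s) = (6 + 18) + s = 24 + s)
(x(g(-6, M(0))) + 3373) - 2175 = ((24 - 6*(-4 - 2)) + 3373) - 2175 = ((24 - 6*(-6)) + 3373) - 2175 = ((24 + 36) + 3373) - 2175 = (60 + 3373) - 2175 = 3433 - 2175 = 1258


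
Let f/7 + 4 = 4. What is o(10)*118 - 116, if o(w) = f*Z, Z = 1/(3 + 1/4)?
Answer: -116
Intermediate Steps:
f = 0 (f = -28 + 7*4 = -28 + 28 = 0)
Z = 4/13 (Z = 1/(3 + ¼) = 1/(13/4) = 4/13 ≈ 0.30769)
o(w) = 0 (o(w) = 0*(4/13) = 0)
o(10)*118 - 116 = 0*118 - 116 = 0 - 116 = -116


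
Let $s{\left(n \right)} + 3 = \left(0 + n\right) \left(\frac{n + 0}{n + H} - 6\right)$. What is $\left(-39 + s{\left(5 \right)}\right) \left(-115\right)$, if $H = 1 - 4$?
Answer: $\frac{13685}{2} \approx 6842.5$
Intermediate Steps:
$H = -3$ ($H = 1 - 4 = -3$)
$s{\left(n \right)} = -3 + n \left(-6 + \frac{n}{-3 + n}\right)$ ($s{\left(n \right)} = -3 + \left(0 + n\right) \left(\frac{n + 0}{n - 3} - 6\right) = -3 + n \left(\frac{n}{-3 + n} - 6\right) = -3 + n \left(-6 + \frac{n}{-3 + n}\right)$)
$\left(-39 + s{\left(5 \right)}\right) \left(-115\right) = \left(-39 + \frac{9 - 5 \cdot 5^{2} + 15 \cdot 5}{-3 + 5}\right) \left(-115\right) = \left(-39 + \frac{9 - 125 + 75}{2}\right) \left(-115\right) = \left(-39 + \frac{1}{2} \left(-41\right)\right) \left(-115\right) = \left(-39 - \frac{41}{2}\right) \left(-115\right) = \left(- \frac{119}{2}\right) \left(-115\right) = \frac{13685}{2}$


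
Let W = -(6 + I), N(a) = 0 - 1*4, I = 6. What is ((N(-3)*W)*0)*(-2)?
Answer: 0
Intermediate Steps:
N(a) = -4 (N(a) = 0 - 4 = -4)
W = -12 (W = -(6 + 6) = -1*12 = -12)
((N(-3)*W)*0)*(-2) = (-4*(-12)*0)*(-2) = (48*0)*(-2) = 0*(-2) = 0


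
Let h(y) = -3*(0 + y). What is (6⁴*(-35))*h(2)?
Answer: 272160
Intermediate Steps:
h(y) = -3*y
(6⁴*(-35))*h(2) = (6⁴*(-35))*(-3*2) = (1296*(-35))*(-6) = -45360*(-6) = 272160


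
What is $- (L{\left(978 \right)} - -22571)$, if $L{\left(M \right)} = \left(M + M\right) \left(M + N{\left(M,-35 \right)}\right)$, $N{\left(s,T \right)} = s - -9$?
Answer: $-3866111$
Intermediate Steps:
$N{\left(s,T \right)} = 9 + s$ ($N{\left(s,T \right)} = s + 9 = 9 + s$)
$L{\left(M \right)} = 2 M \left(9 + 2 M\right)$ ($L{\left(M \right)} = \left(M + M\right) \left(M + \left(9 + M\right)\right) = 2 M \left(9 + 2 M\right)$)
$- (L{\left(978 \right)} - -22571) = - (2 \cdot 978 \left(9 + 2 \cdot 978\right) - -22571) = - (2 \cdot 978 \left(9 + 1956\right) + 22571) = - (2 \cdot 978 \cdot 1965 + 22571) = - (3843540 + 22571) = \left(-1\right) 3866111 = -3866111$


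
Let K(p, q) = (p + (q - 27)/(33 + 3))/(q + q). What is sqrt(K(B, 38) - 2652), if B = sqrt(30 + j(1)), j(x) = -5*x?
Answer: I*sqrt(137857939)/228 ≈ 51.497*I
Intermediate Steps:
B = 5 (B = sqrt(30 - 5*1) = sqrt(30 - 5) = sqrt(25) = 5)
K(p, q) = (-3/4 + p + q/36)/(2*q) (K(p, q) = (p + (-27 + q)/36)/((2*q)) = (p + (-27 + q)*(1/36))*(1/(2*q)) = (p + (-3/4 + q/36))*(1/(2*q)) = (-3/4 + p + q/36)*(1/(2*q)) = (-3/4 + p + q/36)/(2*q))
sqrt(K(B, 38) - 2652) = sqrt((1/72)*(-27 + 38 + 36*5)/38 - 2652) = sqrt((1/72)*(1/38)*(-27 + 38 + 180) - 2652) = sqrt((1/72)*(1/38)*191 - 2652) = sqrt(191/2736 - 2652) = sqrt(-7255681/2736) = I*sqrt(137857939)/228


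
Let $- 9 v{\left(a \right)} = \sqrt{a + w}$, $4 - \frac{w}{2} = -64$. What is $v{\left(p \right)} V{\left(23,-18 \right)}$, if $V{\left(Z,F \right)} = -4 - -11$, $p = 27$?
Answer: $- \frac{7 \sqrt{163}}{9} \approx -9.93$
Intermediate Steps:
$w = 136$ ($w = 8 - -128 = 8 + 128 = 136$)
$V{\left(Z,F \right)} = 7$ ($V{\left(Z,F \right)} = -4 + 11 = 7$)
$v{\left(a \right)} = - \frac{\sqrt{136 + a}}{9}$ ($v{\left(a \right)} = - \frac{\sqrt{a + 136}}{9} = - \frac{\sqrt{136 + a}}{9}$)
$v{\left(p \right)} V{\left(23,-18 \right)} = - \frac{\sqrt{136 + 27}}{9} \cdot 7 = - \frac{\sqrt{163}}{9} \cdot 7 = - \frac{7 \sqrt{163}}{9}$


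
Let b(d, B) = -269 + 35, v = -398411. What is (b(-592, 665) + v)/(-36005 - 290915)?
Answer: 79729/65384 ≈ 1.2194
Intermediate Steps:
b(d, B) = -234
(b(-592, 665) + v)/(-36005 - 290915) = (-234 - 398411)/(-36005 - 290915) = -398645/(-326920) = -398645*(-1/326920) = 79729/65384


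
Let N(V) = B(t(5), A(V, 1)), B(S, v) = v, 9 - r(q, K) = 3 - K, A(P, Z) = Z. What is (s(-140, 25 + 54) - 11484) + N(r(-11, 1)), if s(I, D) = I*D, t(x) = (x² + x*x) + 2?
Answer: -22543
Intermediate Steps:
t(x) = 2 + 2*x² (t(x) = (x² + x²) + 2 = 2*x² + 2 = 2 + 2*x²)
r(q, K) = 6 + K (r(q, K) = 9 - (3 - K) = 9 + (-3 + K) = 6 + K)
s(I, D) = D*I
N(V) = 1
(s(-140, 25 + 54) - 11484) + N(r(-11, 1)) = ((25 + 54)*(-140) - 11484) + 1 = (79*(-140) - 11484) + 1 = (-11060 - 11484) + 1 = -22544 + 1 = -22543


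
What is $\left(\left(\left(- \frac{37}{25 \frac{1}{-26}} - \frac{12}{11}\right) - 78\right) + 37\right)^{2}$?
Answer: $\frac{986049}{75625} \approx 13.039$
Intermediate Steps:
$\left(\left(\left(- \frac{37}{25 \frac{1}{-26}} - \frac{12}{11}\right) - 78\right) + 37\right)^{2} = \left(\left(\left(- \frac{37}{25 \left(- \frac{1}{26}\right)} - \frac{12}{11}\right) - 78\right) + 37\right)^{2} = \left(\left(\left(- \frac{37}{- \frac{25}{26}} - \frac{12}{11}\right) - 78\right) + 37\right)^{2} = \left(\left(\left(\left(-37\right) \left(- \frac{26}{25}\right) - \frac{12}{11}\right) - 78\right) + 37\right)^{2} = \left(\left(\left(\frac{962}{25} - \frac{12}{11}\right) - 78\right) + 37\right)^{2} = \left(\left(\frac{10282}{275} - 78\right) + 37\right)^{2} = \left(- \frac{11168}{275} + 37\right)^{2} = \left(- \frac{993}{275}\right)^{2} = \frac{986049}{75625}$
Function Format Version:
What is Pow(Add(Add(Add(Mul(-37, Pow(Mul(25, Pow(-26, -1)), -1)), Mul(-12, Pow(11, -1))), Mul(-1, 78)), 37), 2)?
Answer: Rational(986049, 75625) ≈ 13.039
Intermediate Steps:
Pow(Add(Add(Add(Mul(-37, Pow(Mul(25, Pow(-26, -1)), -1)), Mul(-12, Pow(11, -1))), Mul(-1, 78)), 37), 2) = Pow(Add(Add(Add(Mul(-37, Pow(Mul(25, Rational(-1, 26)), -1)), Mul(-12, Rational(1, 11))), -78), 37), 2) = Pow(Add(Add(Add(Mul(-37, Pow(Rational(-25, 26), -1)), Rational(-12, 11)), -78), 37), 2) = Pow(Add(Add(Add(Mul(-37, Rational(-26, 25)), Rational(-12, 11)), -78), 37), 2) = Pow(Add(Add(Add(Rational(962, 25), Rational(-12, 11)), -78), 37), 2) = Pow(Add(Add(Rational(10282, 275), -78), 37), 2) = Pow(Add(Rational(-11168, 275), 37), 2) = Pow(Rational(-993, 275), 2) = Rational(986049, 75625)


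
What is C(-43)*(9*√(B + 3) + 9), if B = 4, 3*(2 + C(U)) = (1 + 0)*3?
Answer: -9 - 9*√7 ≈ -32.812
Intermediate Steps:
C(U) = -1 (C(U) = -2 + ((1 + 0)*3)/3 = -2 + (1*3)/3 = -2 + (⅓)*3 = -2 + 1 = -1)
C(-43)*(9*√(B + 3) + 9) = -(9*√(4 + 3) + 9) = -(9*√7 + 9) = -(9 + 9*√7) = -9 - 9*√7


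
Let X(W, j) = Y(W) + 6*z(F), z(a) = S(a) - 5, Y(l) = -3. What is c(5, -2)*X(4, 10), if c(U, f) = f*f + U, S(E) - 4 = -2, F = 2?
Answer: -189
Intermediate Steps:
S(E) = 2 (S(E) = 4 - 2 = 2)
z(a) = -3 (z(a) = 2 - 5 = -3)
c(U, f) = U + f² (c(U, f) = f² + U = U + f²)
X(W, j) = -21 (X(W, j) = -3 + 6*(-3) = -3 - 18 = -21)
c(5, -2)*X(4, 10) = (5 + (-2)²)*(-21) = (5 + 4)*(-21) = 9*(-21) = -189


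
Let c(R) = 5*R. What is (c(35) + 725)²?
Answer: 810000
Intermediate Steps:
(c(35) + 725)² = (5*35 + 725)² = (175 + 725)² = 900² = 810000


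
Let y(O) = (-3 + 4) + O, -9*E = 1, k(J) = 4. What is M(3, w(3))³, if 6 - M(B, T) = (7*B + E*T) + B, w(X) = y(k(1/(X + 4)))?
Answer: -3869893/729 ≈ -5308.5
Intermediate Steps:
E = -⅑ (E = -⅑*1 = -⅑ ≈ -0.11111)
y(O) = 1 + O
w(X) = 5 (w(X) = 1 + 4 = 5)
M(B, T) = 6 - 8*B + T/9 (M(B, T) = 6 - ((7*B - T/9) + B) = 6 - (8*B - T/9) = 6 + (-8*B + T/9) = 6 - 8*B + T/9)
M(3, w(3))³ = (6 - 8*3 + (⅑)*5)³ = (6 - 24 + 5/9)³ = (-157/9)³ = -3869893/729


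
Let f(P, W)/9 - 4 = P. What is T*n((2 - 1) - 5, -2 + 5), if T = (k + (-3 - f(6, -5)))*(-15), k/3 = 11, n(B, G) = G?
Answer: 2700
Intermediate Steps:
f(P, W) = 36 + 9*P
k = 33 (k = 3*11 = 33)
T = 900 (T = (33 + (-3 - (36 + 9*6)))*(-15) = (33 + (-3 - (36 + 54)))*(-15) = (33 + (-3 - 1*90))*(-15) = (33 + (-3 - 90))*(-15) = (33 - 93)*(-15) = -60*(-15) = 900)
T*n((2 - 1) - 5, -2 + 5) = 900*(-2 + 5) = 900*3 = 2700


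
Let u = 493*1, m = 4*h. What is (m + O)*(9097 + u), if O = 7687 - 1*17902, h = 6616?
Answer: 155827910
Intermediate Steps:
m = 26464 (m = 4*6616 = 26464)
O = -10215 (O = 7687 - 17902 = -10215)
u = 493
(m + O)*(9097 + u) = (26464 - 10215)*(9097 + 493) = 16249*9590 = 155827910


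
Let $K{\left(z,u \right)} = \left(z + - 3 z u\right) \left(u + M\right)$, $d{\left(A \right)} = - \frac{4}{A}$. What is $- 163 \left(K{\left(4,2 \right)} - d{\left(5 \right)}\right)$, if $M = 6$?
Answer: $\frac{129748}{5} \approx 25950.0$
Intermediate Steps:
$K{\left(z,u \right)} = \left(6 + u\right) \left(z - 3 u z\right)$ ($K{\left(z,u \right)} = \left(z + - 3 z u\right) \left(u + 6\right) = \left(z - 3 u z\right) \left(6 + u\right) = \left(6 + u\right) \left(z - 3 u z\right)$)
$- 163 \left(K{\left(4,2 \right)} - d{\left(5 \right)}\right) = - 163 \left(4 \left(6 - 34 - 3 \cdot 2^{2}\right) - - \frac{4}{5}\right) = - 163 \left(4 \left(6 - 34 - 12\right) - \left(-4\right) \frac{1}{5}\right) = - 163 \left(4 \left(6 - 34 - 12\right) - - \frac{4}{5}\right) = - 163 \left(4 \left(-40\right) + \frac{4}{5}\right) = - 163 \left(-160 + \frac{4}{5}\right) = \left(-163\right) \left(- \frac{796}{5}\right) = \frac{129748}{5}$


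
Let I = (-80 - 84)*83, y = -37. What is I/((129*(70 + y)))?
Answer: -13612/4257 ≈ -3.1976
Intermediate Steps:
I = -13612 (I = -164*83 = -13612)
I/((129*(70 + y))) = -13612*1/(129*(70 - 37)) = -13612/(129*33) = -13612/4257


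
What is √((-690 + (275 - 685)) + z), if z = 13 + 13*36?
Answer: I*√619 ≈ 24.88*I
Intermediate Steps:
z = 481 (z = 13 + 468 = 481)
√((-690 + (275 - 685)) + z) = √((-690 + (275 - 685)) + 481) = √((-690 - 410) + 481) = √(-1100 + 481) = √(-619) = I*√619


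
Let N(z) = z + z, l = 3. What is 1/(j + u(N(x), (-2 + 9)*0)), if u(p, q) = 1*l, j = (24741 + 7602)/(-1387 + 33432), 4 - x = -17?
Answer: 32045/128478 ≈ 0.24942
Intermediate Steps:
x = 21 (x = 4 - 1*(-17) = 4 + 17 = 21)
j = 32343/32045 ≈ 1.0093
N(z) = 2*z
u(p, q) = 3 (u(p, q) = 1*3 = 3)
1/(j + u(N(x), (-2 + 9)*0)) = 1/(32343/32045 + 3) = 1/(128478/32045) = 32045/128478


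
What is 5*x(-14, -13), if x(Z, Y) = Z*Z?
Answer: 980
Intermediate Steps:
x(Z, Y) = Z²
5*x(-14, -13) = 5*(-14)² = 5*196 = 980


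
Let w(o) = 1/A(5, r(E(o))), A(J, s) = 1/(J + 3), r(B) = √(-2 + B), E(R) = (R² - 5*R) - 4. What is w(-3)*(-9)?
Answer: -72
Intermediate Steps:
E(R) = -4 + R² - 5*R
A(J, s) = 1/(3 + J)
w(o) = 8 (w(o) = 1/(1/(3 + 5)) = 1/(1/8) = 1/(⅛) = 8)
w(-3)*(-9) = 8*(-9) = -72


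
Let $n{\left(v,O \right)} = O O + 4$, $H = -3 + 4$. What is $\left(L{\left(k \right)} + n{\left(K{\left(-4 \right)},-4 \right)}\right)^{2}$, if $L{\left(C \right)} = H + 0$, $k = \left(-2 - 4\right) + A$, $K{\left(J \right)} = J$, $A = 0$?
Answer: $441$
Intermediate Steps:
$H = 1$
$n{\left(v,O \right)} = 4 + O^{2}$ ($n{\left(v,O \right)} = O^{2} + 4 = 4 + O^{2}$)
$k = -6$ ($k = \left(-2 - 4\right) + 0 = -6 + 0 = -6$)
$L{\left(C \right)} = 1$ ($L{\left(C \right)} = 1 + 0 = 1$)
$\left(L{\left(k \right)} + n{\left(K{\left(-4 \right)},-4 \right)}\right)^{2} = \left(1 + \left(4 + \left(-4\right)^{2}\right)\right)^{2} = \left(1 + \left(4 + 16\right)\right)^{2} = \left(1 + 20\right)^{2} = 21^{2} = 441$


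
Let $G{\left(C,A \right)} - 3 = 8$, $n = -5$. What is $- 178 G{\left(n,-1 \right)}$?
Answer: $-1958$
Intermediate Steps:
$G{\left(C,A \right)} = 11$ ($G{\left(C,A \right)} = 3 + 8 = 11$)
$- 178 G{\left(n,-1 \right)} = \left(-178\right) 11 = -1958$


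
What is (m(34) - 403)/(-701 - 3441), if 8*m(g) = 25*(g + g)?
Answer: 381/8284 ≈ 0.045992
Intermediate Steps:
m(g) = 25*g/4 (m(g) = (25*(g + g))/8 = (25*(2*g))/8 = (50*g)/8 = 25*g/4)
(m(34) - 403)/(-701 - 3441) = ((25/4)*34 - 403)/(-701 - 3441) = (425/2 - 403)/(-4142) = -381/2*(-1/4142) = 381/8284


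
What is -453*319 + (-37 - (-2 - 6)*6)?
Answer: -144496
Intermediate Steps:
-453*319 + (-37 - (-2 - 6)*6) = -144507 + (-37 - (-8)*6) = -144507 + (-37 - 1*(-48)) = -144507 + (-37 + 48) = -144507 + 11 = -144496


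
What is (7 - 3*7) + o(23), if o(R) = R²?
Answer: 515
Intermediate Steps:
(7 - 3*7) + o(23) = (7 - 3*7) + 23² = (7 - 21) + 529 = -14 + 529 = 515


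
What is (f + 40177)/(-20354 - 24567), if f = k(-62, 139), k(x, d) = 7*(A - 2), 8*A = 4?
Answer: -80333/89842 ≈ -0.89416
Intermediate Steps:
A = ½ (A = (⅛)*4 = ½ ≈ 0.50000)
k(x, d) = -21/2 (k(x, d) = 7*(½ - 2) = 7*(-3/2) = -21/2)
f = -21/2 ≈ -10.500
(f + 40177)/(-20354 - 24567) = (-21/2 + 40177)/(-20354 - 24567) = (80333/2)/(-44921) = (80333/2)*(-1/44921) = -80333/89842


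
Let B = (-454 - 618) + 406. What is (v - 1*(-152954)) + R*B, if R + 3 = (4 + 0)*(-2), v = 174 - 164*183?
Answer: 130442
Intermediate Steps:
v = -29838 (v = 174 - 30012 = -29838)
B = -666 (B = -1072 + 406 = -666)
R = -11 (R = -3 + (4 + 0)*(-2) = -3 + 4*(-2) = -3 - 8 = -11)
(v - 1*(-152954)) + R*B = (-29838 - 1*(-152954)) - 11*(-666) = (-29838 + 152954) + 7326 = 123116 + 7326 = 130442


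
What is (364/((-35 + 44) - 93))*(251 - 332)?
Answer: 351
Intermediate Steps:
(364/((-35 + 44) - 93))*(251 - 332) = (364/(9 - 93))*(-81) = (364/(-84))*(-81) = (364*(-1/84))*(-81) = -13/3*(-81) = 351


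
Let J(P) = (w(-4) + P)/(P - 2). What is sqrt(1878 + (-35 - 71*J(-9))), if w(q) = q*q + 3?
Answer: sqrt(230813)/11 ≈ 43.675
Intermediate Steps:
w(q) = 3 + q**2 (w(q) = q**2 + 3 = 3 + q**2)
J(P) = (19 + P)/(-2 + P) (J(P) = ((3 + (-4)**2) + P)/(P - 2) = ((3 + 16) + P)/(-2 + P) = (19 + P)/(-2 + P))
sqrt(1878 + (-35 - 71*J(-9))) = sqrt(1878 + (-35 - 71*(19 - 9)/(-2 - 9))) = sqrt(1878 + (-35 - 71*10/(-11))) = sqrt(1878 + (-35 - (-71)*10/11)) = sqrt(1878 + (-35 - 71*(-10/11))) = sqrt(1878 + (-35 + 710/11)) = sqrt(1878 + 325/11) = sqrt(20983/11) = sqrt(230813)/11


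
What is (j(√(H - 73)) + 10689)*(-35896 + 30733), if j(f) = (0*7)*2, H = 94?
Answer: -55187307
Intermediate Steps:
j(f) = 0 (j(f) = 0*2 = 0)
(j(√(H - 73)) + 10689)*(-35896 + 30733) = (0 + 10689)*(-35896 + 30733) = 10689*(-5163) = -55187307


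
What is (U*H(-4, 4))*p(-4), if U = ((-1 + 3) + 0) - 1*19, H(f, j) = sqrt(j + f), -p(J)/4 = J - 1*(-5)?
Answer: 0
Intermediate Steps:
p(J) = -20 - 4*J (p(J) = -4*(J - 1*(-5)) = -4*(J + 5) = -4*(5 + J) = -20 - 4*J)
H(f, j) = sqrt(f + j)
U = -17 (U = (2 + 0) - 19 = 2 - 19 = -17)
(U*H(-4, 4))*p(-4) = (-17*sqrt(-4 + 4))*(-20 - 4*(-4)) = (-17*sqrt(0))*(-20 + 16) = -17*0*(-4) = 0*(-4) = 0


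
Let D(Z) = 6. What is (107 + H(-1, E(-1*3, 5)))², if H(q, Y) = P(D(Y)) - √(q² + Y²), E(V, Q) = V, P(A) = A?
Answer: (113 - √10)² ≈ 12064.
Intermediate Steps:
H(q, Y) = 6 - √(Y² + q²) (H(q, Y) = 6 - √(q² + Y²) = 6 - √(Y² + q²))
(107 + H(-1, E(-1*3, 5)))² = (107 + (6 - √((-1*3)² + (-1)²)))² = (107 + (6 - √((-3)² + 1)))² = (107 + (6 - √(9 + 1)))² = (107 + (6 - √10))² = (113 - √10)²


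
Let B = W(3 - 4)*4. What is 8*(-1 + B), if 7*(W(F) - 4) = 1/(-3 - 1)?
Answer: 832/7 ≈ 118.86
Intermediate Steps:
W(F) = 111/28 (W(F) = 4 + 1/(7*(-3 - 1)) = 4 + (⅐)/(-4) = 4 + (⅐)*(-¼) = 4 - 1/28 = 111/28)
B = 111/7 (B = (111/28)*4 = 111/7 ≈ 15.857)
8*(-1 + B) = 8*(-1 + 111/7) = 8*(104/7) = 832/7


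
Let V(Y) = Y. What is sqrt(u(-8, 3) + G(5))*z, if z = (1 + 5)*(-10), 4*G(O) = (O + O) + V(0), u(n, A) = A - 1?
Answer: -90*sqrt(2) ≈ -127.28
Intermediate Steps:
u(n, A) = -1 + A
G(O) = O/2 (G(O) = ((O + O) + 0)/4 = (2*O + 0)/4 = (2*O)/4 = O/2)
z = -60 (z = 6*(-10) = -60)
sqrt(u(-8, 3) + G(5))*z = sqrt((-1 + 3) + (1/2)*5)*(-60) = sqrt(2 + 5/2)*(-60) = sqrt(9/2)*(-60) = (3*sqrt(2)/2)*(-60) = -90*sqrt(2)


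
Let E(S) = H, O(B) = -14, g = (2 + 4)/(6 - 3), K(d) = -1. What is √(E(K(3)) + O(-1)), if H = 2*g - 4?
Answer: I*√14 ≈ 3.7417*I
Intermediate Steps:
g = 2 (g = 6/3 = 6*(⅓) = 2)
H = 0 (H = 2*2 - 4 = 4 - 4 = 0)
E(S) = 0
√(E(K(3)) + O(-1)) = √(0 - 14) = √(-14) = I*√14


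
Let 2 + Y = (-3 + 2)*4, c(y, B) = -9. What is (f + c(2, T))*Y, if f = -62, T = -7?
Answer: 426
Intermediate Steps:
Y = -6 (Y = -2 + (-3 + 2)*4 = -2 - 1*4 = -2 - 4 = -6)
(f + c(2, T))*Y = (-62 - 9)*(-6) = -71*(-6) = 426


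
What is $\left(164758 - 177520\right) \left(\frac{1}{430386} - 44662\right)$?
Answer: $\frac{40884980302437}{71731} \approx 5.6998 \cdot 10^{8}$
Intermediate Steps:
$\left(164758 - 177520\right) \left(\frac{1}{430386} - 44662\right) = - 12762 \left(\frac{1}{430386} - 44662\right) = \left(-12762\right) \left(- \frac{19221899531}{430386}\right) = \frac{40884980302437}{71731}$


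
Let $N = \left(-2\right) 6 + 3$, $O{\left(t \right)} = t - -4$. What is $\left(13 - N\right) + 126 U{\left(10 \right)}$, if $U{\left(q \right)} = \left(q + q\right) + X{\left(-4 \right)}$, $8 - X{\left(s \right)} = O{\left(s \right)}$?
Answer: $3550$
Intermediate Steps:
$O{\left(t \right)} = 4 + t$ ($O{\left(t \right)} = t + 4 = 4 + t$)
$X{\left(s \right)} = 4 - s$ ($X{\left(s \right)} = 8 - \left(4 + s\right) = 4 - s$)
$U{\left(q \right)} = 8 + 2 q$ ($U{\left(q \right)} = \left(q + q\right) + \left(4 - -4\right) = 2 q + \left(4 + 4\right) = 2 q + 8 = 8 + 2 q$)
$N = -9$ ($N = -12 + 3 = -9$)
$\left(13 - N\right) + 126 U{\left(10 \right)} = \left(13 - -9\right) + 126 \left(8 + 2 \cdot 10\right) = \left(13 + 9\right) + 126 \left(8 + 20\right) = 22 + 126 \cdot 28 = 22 + 3528 = 3550$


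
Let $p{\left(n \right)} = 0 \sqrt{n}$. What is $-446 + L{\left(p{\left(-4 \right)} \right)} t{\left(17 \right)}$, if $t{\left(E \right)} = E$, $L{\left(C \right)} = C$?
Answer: $-446$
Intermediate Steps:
$p{\left(n \right)} = 0$
$-446 + L{\left(p{\left(-4 \right)} \right)} t{\left(17 \right)} = -446 + 0 \cdot 17 = -446 + 0 = -446$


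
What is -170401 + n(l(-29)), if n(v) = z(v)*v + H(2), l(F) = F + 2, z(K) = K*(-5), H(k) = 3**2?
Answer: -174037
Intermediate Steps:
H(k) = 9
z(K) = -5*K
l(F) = 2 + F
n(v) = 9 - 5*v**2 (n(v) = (-5*v)*v + 9 = -5*v**2 + 9 = 9 - 5*v**2)
-170401 + n(l(-29)) = -170401 + (9 - 5*(2 - 29)**2) = -170401 + (9 - 5*(-27)**2) = -170401 + (9 - 5*729) = -170401 + (9 - 3645) = -170401 - 3636 = -174037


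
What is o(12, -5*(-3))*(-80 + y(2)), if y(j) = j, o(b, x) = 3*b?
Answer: -2808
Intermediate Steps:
o(12, -5*(-3))*(-80 + y(2)) = (3*12)*(-80 + 2) = 36*(-78) = -2808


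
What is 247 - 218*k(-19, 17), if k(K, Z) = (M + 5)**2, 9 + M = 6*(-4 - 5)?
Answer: -733105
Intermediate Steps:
M = -63 (M = -9 + 6*(-4 - 5) = -9 + 6*(-9) = -9 - 54 = -63)
k(K, Z) = 3364 (k(K, Z) = (-63 + 5)**2 = (-58)**2 = 3364)
247 - 218*k(-19, 17) = 247 - 218*3364 = 247 - 733352 = -733105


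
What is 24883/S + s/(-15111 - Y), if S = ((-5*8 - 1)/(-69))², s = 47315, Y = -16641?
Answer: 36267103981/514386 ≈ 70506.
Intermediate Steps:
S = 1681/4761 (S = ((-40 - 1)*(-1/69))² = (-41*(-1/69))² = (41/69)² = 1681/4761 ≈ 0.35308)
24883/S + s/(-15111 - Y) = 24883/(1681/4761) + 47315/(-15111 - 1*(-16641)) = 24883*(4761/1681) + 47315/(-15111 + 16641) = 118467963/1681 + 47315/1530 = 118467963/1681 + 47315*(1/1530) = 118467963/1681 + 9463/306 = 36267103981/514386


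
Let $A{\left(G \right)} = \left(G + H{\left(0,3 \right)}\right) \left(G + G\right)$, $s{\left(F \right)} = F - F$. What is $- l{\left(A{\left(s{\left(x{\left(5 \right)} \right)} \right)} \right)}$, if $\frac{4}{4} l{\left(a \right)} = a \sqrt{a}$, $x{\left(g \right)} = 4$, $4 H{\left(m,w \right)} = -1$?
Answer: $0$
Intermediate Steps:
$H{\left(m,w \right)} = - \frac{1}{4}$ ($H{\left(m,w \right)} = \frac{1}{4} \left(-1\right) = - \frac{1}{4}$)
$s{\left(F \right)} = 0$
$A{\left(G \right)} = 2 G \left(- \frac{1}{4} + G\right)$ ($A{\left(G \right)} = \left(G - \frac{1}{4}\right) \left(G + G\right) = \left(- \frac{1}{4} + G\right) 2 G = 2 G \left(- \frac{1}{4} + G\right)$)
$l{\left(a \right)} = a^{\frac{3}{2}}$ ($l{\left(a \right)} = a \sqrt{a} = a^{\frac{3}{2}}$)
$- l{\left(A{\left(s{\left(x{\left(5 \right)} \right)} \right)} \right)} = - \left(\frac{1}{2} \cdot 0 \left(-1 + 4 \cdot 0\right)\right)^{\frac{3}{2}} = - \left(\frac{1}{2} \cdot 0 \left(-1 + 0\right)\right)^{\frac{3}{2}} = - \left(\frac{1}{2} \cdot 0 \left(-1\right)\right)^{\frac{3}{2}} = - 0^{\frac{3}{2}} = \left(-1\right) 0 = 0$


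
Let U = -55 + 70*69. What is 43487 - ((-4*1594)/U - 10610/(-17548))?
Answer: 1821955440599/41895850 ≈ 43488.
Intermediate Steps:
U = 4775 (U = -55 + 4830 = 4775)
43487 - ((-4*1594)/U - 10610/(-17548)) = 43487 - (-4*1594/4775 - 10610/(-17548)) = 43487 - (-6376*1/4775 - 10610*(-1/17548)) = 43487 - (-6376/4775 + 5305/8774) = 43487 - 1*(-30611649/41895850) = 43487 + 30611649/41895850 = 1821955440599/41895850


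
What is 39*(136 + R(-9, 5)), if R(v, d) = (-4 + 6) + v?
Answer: 5031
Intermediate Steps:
R(v, d) = 2 + v
39*(136 + R(-9, 5)) = 39*(136 + (2 - 9)) = 39*(136 - 7) = 39*129 = 5031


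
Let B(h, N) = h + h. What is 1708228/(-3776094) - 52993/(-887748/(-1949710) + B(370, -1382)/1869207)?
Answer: -182318365680491564732387/1567860247254473046 ≈ -1.1628e+5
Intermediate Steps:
B(h, N) = 2*h
1708228/(-3776094) - 52993/(-887748/(-1949710) + B(370, -1382)/1869207) = 1708228/(-3776094) - 52993/(-887748/(-1949710) + (2*370)/1869207) = 1708228*(-1/3776094) - 52993/(-887748*(-1/1949710) + 740*(1/1869207)) = -854114/1888047 - 52993/(443874/974855 + 740/1869207) = -854114/1888047 - 52993/830413780618/1822205789985 = -854114/1888047 - 52993*1822205789985/830413780618 = -854114/1888047 - 96564151428675105/830413780618 = -182318365680491564732387/1567860247254473046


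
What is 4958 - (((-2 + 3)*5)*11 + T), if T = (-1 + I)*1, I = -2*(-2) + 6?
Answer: 4894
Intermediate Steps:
I = 10 (I = 4 + 6 = 10)
T = 9 (T = (-1 + 10)*1 = 9*1 = 9)
4958 - (((-2 + 3)*5)*11 + T) = 4958 - (((-2 + 3)*5)*11 + 9) = 4958 - ((1*5)*11 + 9) = 4958 - (5*11 + 9) = 4958 - (55 + 9) = 4958 - 1*64 = 4958 - 64 = 4894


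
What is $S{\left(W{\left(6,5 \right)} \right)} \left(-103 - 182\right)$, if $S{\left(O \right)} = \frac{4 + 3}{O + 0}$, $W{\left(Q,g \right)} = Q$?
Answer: $- \frac{665}{2} \approx -332.5$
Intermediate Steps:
$S{\left(O \right)} = \frac{7}{O}$
$S{\left(W{\left(6,5 \right)} \right)} \left(-103 - 182\right) = \frac{7}{6} \left(-103 - 182\right) = 7 \cdot \frac{1}{6} \left(-285\right) = \frac{7}{6} \left(-285\right) = - \frac{665}{2}$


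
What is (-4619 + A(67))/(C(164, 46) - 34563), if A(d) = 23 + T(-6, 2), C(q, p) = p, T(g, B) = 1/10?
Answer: 45959/345170 ≈ 0.13315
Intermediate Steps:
T(g, B) = ⅒
A(d) = 231/10 (A(d) = 23 + ⅒ = 231/10)
(-4619 + A(67))/(C(164, 46) - 34563) = (-4619 + 231/10)/(46 - 34563) = -45959/10/(-34517) = -45959/10*(-1/34517) = 45959/345170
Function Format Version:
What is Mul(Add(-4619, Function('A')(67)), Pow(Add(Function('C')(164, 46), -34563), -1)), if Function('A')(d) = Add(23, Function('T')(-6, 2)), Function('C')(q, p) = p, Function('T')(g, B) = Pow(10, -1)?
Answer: Rational(45959, 345170) ≈ 0.13315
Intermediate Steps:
Function('T')(g, B) = Rational(1, 10)
Function('A')(d) = Rational(231, 10) (Function('A')(d) = Add(23, Rational(1, 10)) = Rational(231, 10))
Mul(Add(-4619, Function('A')(67)), Pow(Add(Function('C')(164, 46), -34563), -1)) = Mul(Add(-4619, Rational(231, 10)), Pow(Add(46, -34563), -1)) = Mul(Rational(-45959, 10), Pow(-34517, -1)) = Mul(Rational(-45959, 10), Rational(-1, 34517)) = Rational(45959, 345170)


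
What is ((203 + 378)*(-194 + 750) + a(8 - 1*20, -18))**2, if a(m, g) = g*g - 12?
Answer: 104553929104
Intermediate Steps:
a(m, g) = -12 + g**2 (a(m, g) = g**2 - 12 = -12 + g**2)
((203 + 378)*(-194 + 750) + a(8 - 1*20, -18))**2 = ((203 + 378)*(-194 + 750) + (-12 + (-18)**2))**2 = (581*556 + (-12 + 324))**2 = (323036 + 312)**2 = 323348**2 = 104553929104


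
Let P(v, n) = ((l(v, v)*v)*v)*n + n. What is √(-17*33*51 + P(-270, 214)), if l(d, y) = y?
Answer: I*√4212190397 ≈ 64901.0*I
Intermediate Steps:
P(v, n) = n + n*v³ (P(v, n) = ((v*v)*v)*n + n = (v²*v)*n + n = v³*n + n = n*v³ + n = n + n*v³)
√(-17*33*51 + P(-270, 214)) = √(-17*33*51 + 214*(1 + (-270)³)) = √(-561*51 + 214*(1 - 19683000)) = √(-28611 + 214*(-19682999)) = √(-28611 - 4212161786) = √(-4212190397) = I*√4212190397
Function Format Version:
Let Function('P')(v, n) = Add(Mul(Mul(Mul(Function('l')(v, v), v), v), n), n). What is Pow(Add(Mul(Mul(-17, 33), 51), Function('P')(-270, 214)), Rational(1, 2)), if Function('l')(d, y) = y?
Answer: Mul(I, Pow(4212190397, Rational(1, 2))) ≈ Mul(64901., I)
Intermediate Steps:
Function('P')(v, n) = Add(n, Mul(n, Pow(v, 3))) (Function('P')(v, n) = Add(Mul(Mul(Mul(v, v), v), n), n) = Add(Mul(Mul(Pow(v, 2), v), n), n) = Add(Mul(Pow(v, 3), n), n) = Add(Mul(n, Pow(v, 3)), n) = Add(n, Mul(n, Pow(v, 3))))
Pow(Add(Mul(Mul(-17, 33), 51), Function('P')(-270, 214)), Rational(1, 2)) = Pow(Add(Mul(Mul(-17, 33), 51), Mul(214, Add(1, Pow(-270, 3)))), Rational(1, 2)) = Pow(Add(Mul(-561, 51), Mul(214, Add(1, -19683000))), Rational(1, 2)) = Pow(Add(-28611, Mul(214, -19682999)), Rational(1, 2)) = Pow(Add(-28611, -4212161786), Rational(1, 2)) = Pow(-4212190397, Rational(1, 2)) = Mul(I, Pow(4212190397, Rational(1, 2)))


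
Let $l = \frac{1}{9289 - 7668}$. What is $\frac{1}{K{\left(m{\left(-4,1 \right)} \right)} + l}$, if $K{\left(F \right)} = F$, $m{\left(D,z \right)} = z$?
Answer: $\frac{1621}{1622} \approx 0.99938$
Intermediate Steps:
$l = \frac{1}{1621} \approx 0.0006169$
$\frac{1}{K{\left(m{\left(-4,1 \right)} \right)} + l} = \frac{1}{1 + \frac{1}{1621}} = \frac{1}{\frac{1622}{1621}} = \frac{1621}{1622}$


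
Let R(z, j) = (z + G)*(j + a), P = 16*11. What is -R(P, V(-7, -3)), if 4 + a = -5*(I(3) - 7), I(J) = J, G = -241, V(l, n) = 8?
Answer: 1560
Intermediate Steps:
P = 176
a = 16 (a = -4 - 5*(3 - 7) = -4 - 5*(-4) = -4 + 20 = 16)
R(z, j) = (-241 + z)*(16 + j) (R(z, j) = (z - 241)*(j + 16) = (-241 + z)*(16 + j))
-R(P, V(-7, -3)) = -(-3856 - 241*8 + 16*176 + 8*176) = -(-3856 - 1928 + 2816 + 1408) = -1*(-1560) = 1560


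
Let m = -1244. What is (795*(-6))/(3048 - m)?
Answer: -2385/2146 ≈ -1.1114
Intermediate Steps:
(795*(-6))/(3048 - m) = (795*(-6))/(3048 - 1*(-1244)) = -4770/(3048 + 1244) = -4770/4292 = -4770*1/4292 = -2385/2146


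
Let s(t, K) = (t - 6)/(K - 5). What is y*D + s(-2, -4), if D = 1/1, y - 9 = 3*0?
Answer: 89/9 ≈ 9.8889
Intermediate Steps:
s(t, K) = (-6 + t)/(-5 + K)
y = 9 (y = 9 + 3*0 = 9 + 0 = 9)
D = 1
y*D + s(-2, -4) = 9*1 + (-6 - 2)/(-5 - 4) = 9 - 8/(-9) = 9 - ⅑*(-8) = 9 + 8/9 = 89/9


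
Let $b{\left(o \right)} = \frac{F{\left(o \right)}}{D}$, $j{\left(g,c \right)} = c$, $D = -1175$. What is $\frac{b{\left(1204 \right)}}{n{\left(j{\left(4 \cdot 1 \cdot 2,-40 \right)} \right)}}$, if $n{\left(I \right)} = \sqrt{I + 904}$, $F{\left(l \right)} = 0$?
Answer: $0$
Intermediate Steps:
$b{\left(o \right)} = 0$ ($b{\left(o \right)} = \frac{0}{-1175} = 0 \left(- \frac{1}{1175}\right) = 0$)
$n{\left(I \right)} = \sqrt{904 + I}$
$\frac{b{\left(1204 \right)}}{n{\left(j{\left(4 \cdot 1 \cdot 2,-40 \right)} \right)}} = \frac{0}{\sqrt{904 - 40}} = \frac{0}{\sqrt{864}} = \frac{0}{12 \sqrt{6}} = 0 \frac{\sqrt{6}}{72} = 0$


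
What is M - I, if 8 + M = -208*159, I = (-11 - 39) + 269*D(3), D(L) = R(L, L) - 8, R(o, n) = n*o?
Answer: -33299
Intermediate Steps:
D(L) = -8 + L**2 (D(L) = L*L - 8 = L**2 - 8 = -8 + L**2)
I = 219 (I = (-11 - 39) + 269*(-8 + 3**2) = -50 + 269*(-8 + 9) = -50 + 269*1 = -50 + 269 = 219)
M = -33080 (M = -8 - 208*159 = -8 - 33072 = -33080)
M - I = -33080 - 1*219 = -33080 - 219 = -33299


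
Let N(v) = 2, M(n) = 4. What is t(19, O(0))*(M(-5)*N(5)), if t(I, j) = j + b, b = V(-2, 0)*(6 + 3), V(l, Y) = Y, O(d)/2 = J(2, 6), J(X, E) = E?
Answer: 96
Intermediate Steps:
O(d) = 12 (O(d) = 2*6 = 12)
b = 0 (b = 0*(6 + 3) = 0*9 = 0)
t(I, j) = j (t(I, j) = j + 0 = j)
t(19, O(0))*(M(-5)*N(5)) = 12*(4*2) = 12*8 = 96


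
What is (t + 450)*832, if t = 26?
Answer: 396032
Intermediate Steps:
(t + 450)*832 = (26 + 450)*832 = 476*832 = 396032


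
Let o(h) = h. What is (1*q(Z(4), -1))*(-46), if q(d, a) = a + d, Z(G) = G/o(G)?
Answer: 0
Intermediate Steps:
Z(G) = 1 (Z(G) = G/G = 1)
(1*q(Z(4), -1))*(-46) = (1*(-1 + 1))*(-46) = (1*0)*(-46) = 0*(-46) = 0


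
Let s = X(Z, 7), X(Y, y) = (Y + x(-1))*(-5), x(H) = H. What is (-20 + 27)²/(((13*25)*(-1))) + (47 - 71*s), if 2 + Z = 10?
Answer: 822851/325 ≈ 2531.8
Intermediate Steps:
Z = 8 (Z = -2 + 10 = 8)
X(Y, y) = 5 - 5*Y (X(Y, y) = (Y - 1)*(-5) = (-1 + Y)*(-5) = 5 - 5*Y)
s = -35 (s = 5 - 5*8 = 5 - 40 = -35)
(-20 + 27)²/(((13*25)*(-1))) + (47 - 71*s) = (-20 + 27)²/(((13*25)*(-1))) + (47 - 71*(-35)) = 7²/((325*(-1))) + (47 + 2485) = 49/(-325) + 2532 = 49*(-1/325) + 2532 = -49/325 + 2532 = 822851/325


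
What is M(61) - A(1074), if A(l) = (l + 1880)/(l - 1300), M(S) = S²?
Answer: 421950/113 ≈ 3734.1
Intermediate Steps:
A(l) = (1880 + l)/(-1300 + l)
M(61) - A(1074) = 61² - (1880 + 1074)/(-1300 + 1074) = 3721 - 2954/(-226) = 3721 - (-1)*2954/226 = 3721 - 1*(-1477/113) = 3721 + 1477/113 = 421950/113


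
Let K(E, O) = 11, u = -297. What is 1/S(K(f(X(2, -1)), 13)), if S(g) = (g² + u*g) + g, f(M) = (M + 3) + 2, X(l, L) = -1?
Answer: -1/3135 ≈ -0.00031898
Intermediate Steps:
f(M) = 5 + M (f(M) = (3 + M) + 2 = 5 + M)
S(g) = g² - 296*g (S(g) = (g² - 297*g) + g = g² - 296*g)
1/S(K(f(X(2, -1)), 13)) = 1/(11*(-296 + 11)) = 1/(11*(-285)) = 1/(-3135) = -1/3135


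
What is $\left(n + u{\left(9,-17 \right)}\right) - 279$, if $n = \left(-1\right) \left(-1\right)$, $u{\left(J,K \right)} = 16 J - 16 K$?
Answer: $138$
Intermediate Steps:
$u{\left(J,K \right)} = - 16 K + 16 J$
$n = 1$
$\left(n + u{\left(9,-17 \right)}\right) - 279 = \left(1 + \left(\left(-16\right) \left(-17\right) + 16 \cdot 9\right)\right) - 279 = \left(1 + \left(272 + 144\right)\right) - 279 = \left(1 + 416\right) - 279 = 417 - 279 = 138$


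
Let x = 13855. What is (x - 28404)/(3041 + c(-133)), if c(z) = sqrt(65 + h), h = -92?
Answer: -44243509/9247708 + 43647*I*sqrt(3)/9247708 ≈ -4.7843 + 0.0081749*I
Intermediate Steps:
c(z) = 3*I*sqrt(3) (c(z) = sqrt(65 - 92) = sqrt(-27) = 3*I*sqrt(3))
(x - 28404)/(3041 + c(-133)) = (13855 - 28404)/(3041 + 3*I*sqrt(3)) = -14549/(3041 + 3*I*sqrt(3))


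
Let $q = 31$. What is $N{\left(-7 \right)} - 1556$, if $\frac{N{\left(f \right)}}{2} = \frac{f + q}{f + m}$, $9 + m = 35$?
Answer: $- \frac{29516}{19} \approx -1553.5$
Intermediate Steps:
$m = 26$ ($m = -9 + 35 = 26$)
$N{\left(f \right)} = \frac{2 \left(31 + f\right)}{26 + f}$ ($N{\left(f \right)} = 2 \frac{f + 31}{f + 26} = 2 \frac{31 + f}{26 + f} = \frac{2 \left(31 + f\right)}{26 + f}$)
$N{\left(-7 \right)} - 1556 = \frac{2 \left(31 - 7\right)}{26 - 7} - 1556 = 2 \cdot \frac{1}{19} \cdot 24 - 1556 = \frac{48}{19} - 1556 = - \frac{29516}{19}$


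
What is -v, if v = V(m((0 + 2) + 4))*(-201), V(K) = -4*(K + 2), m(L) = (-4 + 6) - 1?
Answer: -2412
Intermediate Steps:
m(L) = 1 (m(L) = 2 - 1 = 1)
V(K) = -8 - 4*K (V(K) = -4*(2 + K) = -8 - 4*K)
v = 2412 (v = (-8 - 4*1)*(-201) = (-8 - 4)*(-201) = -12*(-201) = 2412)
-v = -1*2412 = -2412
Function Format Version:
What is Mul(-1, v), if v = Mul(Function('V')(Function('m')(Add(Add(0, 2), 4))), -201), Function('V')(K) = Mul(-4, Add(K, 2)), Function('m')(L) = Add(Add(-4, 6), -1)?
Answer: -2412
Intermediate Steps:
Function('m')(L) = 1 (Function('m')(L) = Add(2, -1) = 1)
Function('V')(K) = Add(-8, Mul(-4, K)) (Function('V')(K) = Mul(-4, Add(2, K)) = Add(-8, Mul(-4, K)))
v = 2412 (v = Mul(Add(-8, Mul(-4, 1)), -201) = Mul(Add(-8, -4), -201) = Mul(-12, -201) = 2412)
Mul(-1, v) = Mul(-1, 2412) = -2412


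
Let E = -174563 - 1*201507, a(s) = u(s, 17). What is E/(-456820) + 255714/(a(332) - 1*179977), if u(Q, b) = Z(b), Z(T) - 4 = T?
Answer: -87748601/146799107 ≈ -0.59775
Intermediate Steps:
Z(T) = 4 + T
u(Q, b) = 4 + b
a(s) = 21 (a(s) = 4 + 17 = 21)
E = -376070 (E = -174563 - 201507 = -376070)
E/(-456820) + 255714/(a(332) - 1*179977) = -376070/(-456820) + 255714/(21 - 1*179977) = -376070*(-1/456820) + 255714/(21 - 179977) = 37607/45682 + 255714/(-179956) = 37607/45682 + 255714*(-1/179956) = 37607/45682 - 127857/89978 = -87748601/146799107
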